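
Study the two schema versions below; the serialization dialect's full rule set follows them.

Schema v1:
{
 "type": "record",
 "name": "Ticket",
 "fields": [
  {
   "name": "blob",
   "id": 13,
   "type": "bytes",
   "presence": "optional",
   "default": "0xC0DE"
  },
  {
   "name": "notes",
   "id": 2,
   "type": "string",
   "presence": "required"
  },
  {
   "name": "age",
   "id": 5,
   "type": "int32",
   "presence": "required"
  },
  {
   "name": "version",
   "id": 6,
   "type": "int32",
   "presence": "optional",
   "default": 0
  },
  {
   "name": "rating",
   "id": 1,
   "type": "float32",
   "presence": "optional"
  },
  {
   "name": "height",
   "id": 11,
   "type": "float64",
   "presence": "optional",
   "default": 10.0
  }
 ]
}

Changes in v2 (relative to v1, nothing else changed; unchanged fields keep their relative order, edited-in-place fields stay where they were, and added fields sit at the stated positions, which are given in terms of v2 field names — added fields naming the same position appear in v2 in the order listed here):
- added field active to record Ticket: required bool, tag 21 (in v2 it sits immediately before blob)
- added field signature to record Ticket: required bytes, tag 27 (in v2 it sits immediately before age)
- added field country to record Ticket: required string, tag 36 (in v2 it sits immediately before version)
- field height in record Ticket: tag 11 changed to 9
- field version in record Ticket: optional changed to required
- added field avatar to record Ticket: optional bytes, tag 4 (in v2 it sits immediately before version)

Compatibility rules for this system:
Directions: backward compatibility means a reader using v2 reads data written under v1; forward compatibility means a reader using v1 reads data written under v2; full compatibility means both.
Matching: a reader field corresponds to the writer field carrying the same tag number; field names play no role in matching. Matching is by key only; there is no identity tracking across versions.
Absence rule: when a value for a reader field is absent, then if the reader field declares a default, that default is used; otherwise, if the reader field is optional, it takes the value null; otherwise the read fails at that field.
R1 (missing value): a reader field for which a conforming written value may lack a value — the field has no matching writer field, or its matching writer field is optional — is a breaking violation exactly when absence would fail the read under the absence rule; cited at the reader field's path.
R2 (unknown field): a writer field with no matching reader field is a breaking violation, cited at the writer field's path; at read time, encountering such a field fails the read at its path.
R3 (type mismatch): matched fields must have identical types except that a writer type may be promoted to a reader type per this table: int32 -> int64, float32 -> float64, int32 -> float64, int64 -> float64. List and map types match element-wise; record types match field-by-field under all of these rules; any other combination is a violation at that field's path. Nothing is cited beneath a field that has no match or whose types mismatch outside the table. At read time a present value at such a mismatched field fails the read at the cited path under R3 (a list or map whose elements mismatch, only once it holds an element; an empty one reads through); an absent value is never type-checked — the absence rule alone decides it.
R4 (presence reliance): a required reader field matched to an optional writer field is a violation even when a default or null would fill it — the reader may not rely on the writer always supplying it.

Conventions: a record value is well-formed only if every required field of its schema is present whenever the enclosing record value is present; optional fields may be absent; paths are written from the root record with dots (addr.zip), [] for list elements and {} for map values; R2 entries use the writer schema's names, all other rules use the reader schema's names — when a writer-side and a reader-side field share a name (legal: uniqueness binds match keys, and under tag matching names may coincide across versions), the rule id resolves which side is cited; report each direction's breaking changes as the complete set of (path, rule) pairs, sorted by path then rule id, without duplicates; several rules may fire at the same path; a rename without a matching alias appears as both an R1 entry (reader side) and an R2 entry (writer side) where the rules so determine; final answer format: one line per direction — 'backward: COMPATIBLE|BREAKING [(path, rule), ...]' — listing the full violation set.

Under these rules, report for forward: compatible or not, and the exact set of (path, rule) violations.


forward: BREAKING [(active, R2), (avatar, R2), (country, R2), (height, R2), (signature, R2)]

each type pair in Ticket: writer, then reader
forward for Ticket (reader v1, writer v2):
  blob <- blob (bytes -> bytes, writer optional)
  notes <- notes (string -> string, writer required)
  age <- age (int32 -> int32, writer required)
  version <- version (int32 -> int32, writer required)
  rating <- rating (float32 -> float32, writer optional)
  height: no writer-side match
  leftover writer field: active
  leftover writer field: signature
  leftover writer field: country
  leftover writer field: avatar
  leftover writer field: height
  rule R2 violated at active
  rule R2 violated at avatar
  rule R2 violated at country
  rule R2 violated at height
  rule R2 violated at signature
  forward on Ticket therefore BREAKING (5)
the rest of the Ticket diff is inert for this question:
  field version in record Ticket: optional changed to required -> its effect on Ticket is confined to the backward direction, not asked


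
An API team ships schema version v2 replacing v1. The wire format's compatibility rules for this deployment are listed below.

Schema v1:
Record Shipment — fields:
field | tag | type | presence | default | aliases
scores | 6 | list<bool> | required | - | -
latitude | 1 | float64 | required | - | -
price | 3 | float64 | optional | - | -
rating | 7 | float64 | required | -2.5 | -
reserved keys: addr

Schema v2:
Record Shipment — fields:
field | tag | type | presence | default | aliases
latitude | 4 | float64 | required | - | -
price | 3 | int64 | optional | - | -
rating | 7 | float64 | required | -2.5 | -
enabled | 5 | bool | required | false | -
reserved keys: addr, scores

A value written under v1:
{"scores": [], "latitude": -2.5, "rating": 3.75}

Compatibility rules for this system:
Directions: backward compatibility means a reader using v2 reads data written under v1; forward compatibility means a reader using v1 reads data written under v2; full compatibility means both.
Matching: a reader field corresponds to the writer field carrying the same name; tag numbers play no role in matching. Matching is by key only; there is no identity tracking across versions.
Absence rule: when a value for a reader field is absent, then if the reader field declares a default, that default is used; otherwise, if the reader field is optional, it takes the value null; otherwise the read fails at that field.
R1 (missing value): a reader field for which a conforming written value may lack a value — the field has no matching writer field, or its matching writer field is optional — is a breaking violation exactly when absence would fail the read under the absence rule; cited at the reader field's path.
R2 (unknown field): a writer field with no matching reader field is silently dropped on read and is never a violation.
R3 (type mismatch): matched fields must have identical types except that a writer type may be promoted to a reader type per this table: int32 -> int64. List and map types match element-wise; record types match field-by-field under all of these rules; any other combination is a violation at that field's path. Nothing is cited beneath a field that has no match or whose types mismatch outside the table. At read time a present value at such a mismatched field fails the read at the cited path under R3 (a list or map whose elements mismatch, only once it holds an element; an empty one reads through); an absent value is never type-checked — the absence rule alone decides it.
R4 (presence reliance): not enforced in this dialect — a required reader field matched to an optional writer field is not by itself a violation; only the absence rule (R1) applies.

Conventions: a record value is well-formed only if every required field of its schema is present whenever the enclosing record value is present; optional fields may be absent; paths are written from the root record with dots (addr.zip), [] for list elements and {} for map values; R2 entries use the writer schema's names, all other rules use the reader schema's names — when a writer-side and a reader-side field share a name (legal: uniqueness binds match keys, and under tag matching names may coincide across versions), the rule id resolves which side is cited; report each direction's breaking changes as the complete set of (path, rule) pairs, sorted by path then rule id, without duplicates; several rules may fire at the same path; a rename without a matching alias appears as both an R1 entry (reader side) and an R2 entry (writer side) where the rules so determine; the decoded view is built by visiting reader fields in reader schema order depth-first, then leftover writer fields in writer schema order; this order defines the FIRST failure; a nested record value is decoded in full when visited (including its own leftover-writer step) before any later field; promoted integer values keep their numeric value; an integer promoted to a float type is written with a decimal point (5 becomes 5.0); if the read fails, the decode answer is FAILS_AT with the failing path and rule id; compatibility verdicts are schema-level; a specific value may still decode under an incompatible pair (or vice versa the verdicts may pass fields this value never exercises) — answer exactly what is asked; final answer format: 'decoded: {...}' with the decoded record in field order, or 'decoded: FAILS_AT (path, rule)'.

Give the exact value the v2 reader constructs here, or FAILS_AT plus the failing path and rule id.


arrows below run writer -> reader for Shipment
decode walk for Shipment under reader schema v2:
  latitude := -2.5
  price := null (not supplied -> null)
  rating := 3.75
  enabled := false (no value, default fills)
  writer scores: unmatched, discarded
  => decoded: {"latitude": -2.5, "price": null, "rating": 3.75, "enabled": false}
ruling out the remaining Shipment differences:
  field latitude in record Shipment: tag 1 changed to 4 -> no rule fires on it and the decoded Shipment view is identical with or without it
  field price in record Shipment: type float64 changed to int64 -> a verdict-level change on Shipment — the shown value reads the same

decoded: {"latitude": -2.5, "price": null, "rating": 3.75, "enabled": false}


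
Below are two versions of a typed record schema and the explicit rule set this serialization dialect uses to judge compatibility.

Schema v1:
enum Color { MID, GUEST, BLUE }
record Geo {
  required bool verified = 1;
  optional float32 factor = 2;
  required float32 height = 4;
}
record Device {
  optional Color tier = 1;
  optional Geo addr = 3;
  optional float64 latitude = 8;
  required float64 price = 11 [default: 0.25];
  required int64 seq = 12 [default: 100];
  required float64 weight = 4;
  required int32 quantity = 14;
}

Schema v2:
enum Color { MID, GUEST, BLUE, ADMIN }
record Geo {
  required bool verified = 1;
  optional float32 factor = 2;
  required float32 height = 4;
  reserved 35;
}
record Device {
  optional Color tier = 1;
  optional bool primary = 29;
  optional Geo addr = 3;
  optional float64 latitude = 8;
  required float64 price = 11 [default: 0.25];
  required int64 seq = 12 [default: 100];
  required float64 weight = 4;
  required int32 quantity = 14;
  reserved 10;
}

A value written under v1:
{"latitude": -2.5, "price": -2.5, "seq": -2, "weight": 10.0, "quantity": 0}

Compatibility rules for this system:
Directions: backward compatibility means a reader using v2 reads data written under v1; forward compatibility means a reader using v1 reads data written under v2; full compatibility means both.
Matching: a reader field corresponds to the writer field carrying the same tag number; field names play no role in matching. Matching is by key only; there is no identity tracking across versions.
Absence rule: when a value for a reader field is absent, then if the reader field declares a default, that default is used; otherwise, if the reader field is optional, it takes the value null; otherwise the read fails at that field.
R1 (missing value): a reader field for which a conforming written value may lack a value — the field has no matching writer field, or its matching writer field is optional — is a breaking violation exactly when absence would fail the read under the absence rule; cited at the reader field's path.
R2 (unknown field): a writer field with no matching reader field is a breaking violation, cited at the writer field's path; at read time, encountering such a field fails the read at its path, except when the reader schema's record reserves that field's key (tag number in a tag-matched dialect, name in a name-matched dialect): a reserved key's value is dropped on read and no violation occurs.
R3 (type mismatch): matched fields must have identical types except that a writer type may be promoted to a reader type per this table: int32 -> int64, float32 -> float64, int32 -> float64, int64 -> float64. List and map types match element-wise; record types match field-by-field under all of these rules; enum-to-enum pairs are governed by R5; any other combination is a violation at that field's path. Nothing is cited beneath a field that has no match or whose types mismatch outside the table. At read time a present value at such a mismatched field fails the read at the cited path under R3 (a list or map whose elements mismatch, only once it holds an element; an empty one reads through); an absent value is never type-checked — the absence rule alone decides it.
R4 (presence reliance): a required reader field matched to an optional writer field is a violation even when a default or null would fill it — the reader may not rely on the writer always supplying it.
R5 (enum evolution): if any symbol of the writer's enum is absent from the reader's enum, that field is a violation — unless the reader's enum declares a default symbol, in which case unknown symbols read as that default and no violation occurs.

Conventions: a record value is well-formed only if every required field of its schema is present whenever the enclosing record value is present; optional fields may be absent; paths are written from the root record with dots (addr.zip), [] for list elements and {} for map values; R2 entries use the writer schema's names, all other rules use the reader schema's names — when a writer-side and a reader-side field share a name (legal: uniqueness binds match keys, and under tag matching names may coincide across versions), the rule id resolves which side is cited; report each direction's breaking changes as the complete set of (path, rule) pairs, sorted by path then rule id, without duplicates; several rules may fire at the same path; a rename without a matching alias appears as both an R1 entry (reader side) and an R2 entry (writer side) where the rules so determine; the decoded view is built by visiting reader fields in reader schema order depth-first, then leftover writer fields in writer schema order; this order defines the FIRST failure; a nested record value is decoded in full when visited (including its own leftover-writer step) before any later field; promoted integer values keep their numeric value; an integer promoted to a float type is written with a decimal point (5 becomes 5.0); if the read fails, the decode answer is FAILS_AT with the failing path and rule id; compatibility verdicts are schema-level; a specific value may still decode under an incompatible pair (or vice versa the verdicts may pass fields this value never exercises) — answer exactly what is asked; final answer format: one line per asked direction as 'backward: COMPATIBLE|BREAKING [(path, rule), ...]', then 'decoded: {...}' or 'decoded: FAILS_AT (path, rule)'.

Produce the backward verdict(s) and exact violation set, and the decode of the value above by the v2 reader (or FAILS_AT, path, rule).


backward: COMPATIBLE []; decoded: {"tier": null, "primary": null, "addr": null, "latitude": -2.5, "price": -2.5, "seq": -2, "weight": 10.0, "quantity": 0}

arrows below run writer -> reader for Device
backward on Device — v2 reading data written by v1:
  tier <- tier (Color -> Color, writer optional)
  primary: no writer match
  addr <- addr (Geo -> Geo, writer optional)
  latitude <- latitude (float64 -> float64, writer optional)
  price <- price (float64 -> float64, writer required)
  seq <- seq (int64 -> int64, writer required)
  weight <- weight (float64 -> float64, writer required)
  quantity <- quantity (int32 -> int32, writer required)
  addr.verified <- addr.verified (bool -> bool, writer required)
  addr.factor <- addr.factor (float32 -> float32, writer optional)
  addr.height <- addr.height (float32 -> float32, writer required)
  => backward: COMPATIBLE
decode walk for Device under reader schema v2:
  tier := null (not supplied -> null)
  primary := null (not supplied -> null)
  addr := null (not supplied -> null)
  latitude := -2.5
  price := -2.5
  seq := -2
  weight := 10.0
  quantity := 0
  => decoded: {"tier": null, "primary": null, "addr": null, "latitude": -2.5, "price": -2.5, "seq": -2, "weight": 10.0, "quantity": 0}
checking off the Device differences that do not matter here:
  enum Color (field tier in record Device): symbol ADMIN added -> affects forward compatibility only, which is not asked


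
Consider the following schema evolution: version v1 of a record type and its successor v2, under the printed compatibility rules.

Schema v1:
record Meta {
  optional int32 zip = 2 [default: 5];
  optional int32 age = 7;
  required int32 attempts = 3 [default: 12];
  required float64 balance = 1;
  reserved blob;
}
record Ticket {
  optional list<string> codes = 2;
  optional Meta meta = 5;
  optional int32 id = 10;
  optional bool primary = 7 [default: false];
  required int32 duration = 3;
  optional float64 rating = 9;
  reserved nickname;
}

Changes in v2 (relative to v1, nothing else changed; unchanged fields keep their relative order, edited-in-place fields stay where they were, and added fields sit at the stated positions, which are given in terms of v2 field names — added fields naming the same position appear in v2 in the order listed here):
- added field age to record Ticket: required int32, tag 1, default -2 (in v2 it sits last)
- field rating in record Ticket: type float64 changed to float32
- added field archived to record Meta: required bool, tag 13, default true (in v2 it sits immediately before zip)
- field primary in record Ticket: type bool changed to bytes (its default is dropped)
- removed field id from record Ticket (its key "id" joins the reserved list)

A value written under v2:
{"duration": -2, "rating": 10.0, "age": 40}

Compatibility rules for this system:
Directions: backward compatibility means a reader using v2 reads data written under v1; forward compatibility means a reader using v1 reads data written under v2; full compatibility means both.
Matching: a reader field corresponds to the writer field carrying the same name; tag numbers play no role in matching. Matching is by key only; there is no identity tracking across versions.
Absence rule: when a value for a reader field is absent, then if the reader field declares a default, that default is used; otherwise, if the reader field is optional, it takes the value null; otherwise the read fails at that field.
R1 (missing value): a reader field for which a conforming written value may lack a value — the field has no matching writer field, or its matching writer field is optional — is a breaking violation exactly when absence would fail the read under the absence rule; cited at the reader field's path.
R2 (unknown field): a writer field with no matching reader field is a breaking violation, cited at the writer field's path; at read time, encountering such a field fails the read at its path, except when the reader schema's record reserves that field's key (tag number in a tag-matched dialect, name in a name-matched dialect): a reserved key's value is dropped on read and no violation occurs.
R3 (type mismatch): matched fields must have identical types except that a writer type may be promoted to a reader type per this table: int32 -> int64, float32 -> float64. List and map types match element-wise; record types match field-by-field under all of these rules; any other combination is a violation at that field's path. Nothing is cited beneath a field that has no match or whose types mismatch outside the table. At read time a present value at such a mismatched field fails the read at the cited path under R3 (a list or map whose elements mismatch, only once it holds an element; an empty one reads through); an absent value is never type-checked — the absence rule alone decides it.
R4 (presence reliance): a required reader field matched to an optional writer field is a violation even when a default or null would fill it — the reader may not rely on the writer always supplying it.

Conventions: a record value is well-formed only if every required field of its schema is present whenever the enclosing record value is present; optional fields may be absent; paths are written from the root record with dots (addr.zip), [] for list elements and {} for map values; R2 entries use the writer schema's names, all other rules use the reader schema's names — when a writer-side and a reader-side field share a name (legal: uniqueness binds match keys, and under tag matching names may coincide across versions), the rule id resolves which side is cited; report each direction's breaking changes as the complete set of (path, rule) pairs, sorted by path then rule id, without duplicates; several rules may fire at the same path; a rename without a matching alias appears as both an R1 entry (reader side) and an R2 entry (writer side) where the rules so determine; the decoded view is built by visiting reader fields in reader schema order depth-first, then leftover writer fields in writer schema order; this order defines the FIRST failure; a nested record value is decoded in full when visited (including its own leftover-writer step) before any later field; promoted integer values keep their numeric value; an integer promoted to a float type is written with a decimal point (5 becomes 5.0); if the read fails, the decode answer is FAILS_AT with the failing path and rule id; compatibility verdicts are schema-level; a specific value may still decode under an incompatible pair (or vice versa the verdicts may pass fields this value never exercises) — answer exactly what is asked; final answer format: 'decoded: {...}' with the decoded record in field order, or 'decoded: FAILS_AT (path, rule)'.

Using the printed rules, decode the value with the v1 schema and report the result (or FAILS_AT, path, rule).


in Ticket below, arrows point writer -> reader
decoding the Ticket value with the v1 reader:
  codes := null (not supplied -> null)
  meta := null (not supplied -> null)
  id := null (not supplied -> null)
  primary := false (no value, default fills)
  duration := -2
  rating := 10.0 (float32 -> float64)
  read fails at age under R2 (unknown field)
  => FAILS_AT (age, R2)
the other Ticket changes do not affect what is asked:
  field rating in record Ticket: type float64 changed to float32 -> matters for Ticket compatibility verdicts, not for this value's decode
  added field archived to record Meta: required bool, tag 13, default true (in v2 it sits immediately before zip) -> matters for Ticket compatibility verdicts, not for this value's decode
  field primary in record Ticket: type bool changed to bytes (its default is dropped) -> matters for Ticket compatibility verdicts, not for this value's decode
  removed field id from record Ticket (its key "id" joins the reserved list) -> no rule fires on it and the decoded Ticket view is identical with or without it

decoded: FAILS_AT (age, R2)


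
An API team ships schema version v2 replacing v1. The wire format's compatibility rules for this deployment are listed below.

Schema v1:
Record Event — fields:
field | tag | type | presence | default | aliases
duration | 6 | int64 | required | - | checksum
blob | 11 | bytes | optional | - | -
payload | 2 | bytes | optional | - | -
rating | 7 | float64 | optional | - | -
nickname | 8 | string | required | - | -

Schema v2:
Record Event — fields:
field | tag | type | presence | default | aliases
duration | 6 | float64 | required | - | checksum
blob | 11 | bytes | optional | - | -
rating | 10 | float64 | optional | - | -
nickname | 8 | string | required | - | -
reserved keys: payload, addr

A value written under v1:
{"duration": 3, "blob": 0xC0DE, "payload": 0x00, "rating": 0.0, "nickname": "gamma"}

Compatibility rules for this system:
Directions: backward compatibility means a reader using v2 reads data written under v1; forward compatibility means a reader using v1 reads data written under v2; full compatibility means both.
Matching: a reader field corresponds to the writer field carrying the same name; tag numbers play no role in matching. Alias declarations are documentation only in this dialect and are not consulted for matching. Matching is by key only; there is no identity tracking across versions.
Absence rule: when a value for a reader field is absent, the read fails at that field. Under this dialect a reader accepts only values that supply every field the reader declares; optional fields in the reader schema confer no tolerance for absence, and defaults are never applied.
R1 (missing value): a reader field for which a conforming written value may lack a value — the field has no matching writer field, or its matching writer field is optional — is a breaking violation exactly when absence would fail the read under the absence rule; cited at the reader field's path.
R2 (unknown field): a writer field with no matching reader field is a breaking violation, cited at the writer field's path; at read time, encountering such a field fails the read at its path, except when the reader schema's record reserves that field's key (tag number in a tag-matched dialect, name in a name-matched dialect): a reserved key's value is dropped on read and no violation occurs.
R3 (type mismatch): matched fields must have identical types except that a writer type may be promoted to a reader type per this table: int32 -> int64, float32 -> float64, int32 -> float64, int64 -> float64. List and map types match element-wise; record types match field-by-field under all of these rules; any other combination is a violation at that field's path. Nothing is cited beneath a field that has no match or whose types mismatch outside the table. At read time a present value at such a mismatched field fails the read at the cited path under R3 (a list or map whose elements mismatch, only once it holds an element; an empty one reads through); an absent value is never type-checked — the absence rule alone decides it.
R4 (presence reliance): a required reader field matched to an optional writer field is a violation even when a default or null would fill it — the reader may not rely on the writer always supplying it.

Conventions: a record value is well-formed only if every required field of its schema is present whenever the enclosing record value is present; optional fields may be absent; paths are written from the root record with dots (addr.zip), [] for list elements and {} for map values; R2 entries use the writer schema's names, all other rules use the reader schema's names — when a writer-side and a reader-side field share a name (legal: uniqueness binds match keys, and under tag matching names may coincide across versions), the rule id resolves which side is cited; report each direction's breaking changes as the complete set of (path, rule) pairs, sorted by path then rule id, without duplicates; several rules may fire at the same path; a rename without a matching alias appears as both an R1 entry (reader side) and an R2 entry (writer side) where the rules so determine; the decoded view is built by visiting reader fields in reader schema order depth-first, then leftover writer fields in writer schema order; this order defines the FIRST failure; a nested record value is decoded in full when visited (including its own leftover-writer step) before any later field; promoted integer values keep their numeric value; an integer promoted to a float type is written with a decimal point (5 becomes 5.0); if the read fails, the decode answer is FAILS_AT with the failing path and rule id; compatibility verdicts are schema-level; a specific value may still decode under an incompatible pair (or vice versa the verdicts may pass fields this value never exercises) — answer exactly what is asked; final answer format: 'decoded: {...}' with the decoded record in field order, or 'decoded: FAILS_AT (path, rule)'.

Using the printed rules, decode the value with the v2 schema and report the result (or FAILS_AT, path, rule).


each type pair in Event: writer, then reader
decode walk for Event under reader schema v2:
  duration := 3.0 (int64 -> float64)
  blob := 0xC0DE
  rating := 0.0
  nickname := "gamma"
  writer payload: reserved -> dropped
  => decoded: {"duration": 3.0, "blob": 0xC0DE, "rating": 0.0, "nickname": "gamma"}
the rest of the Event diff is inert for this question:
  field duration in record Event: type int64 changed to float64 -> matters for Event compatibility verdicts, not for this value's decode
  field rating in record Event: tag 7 changed to 10 -> inert under this dialect — no rule fires on Event and the result does not move

decoded: {"duration": 3.0, "blob": 0xC0DE, "rating": 0.0, "nickname": "gamma"}


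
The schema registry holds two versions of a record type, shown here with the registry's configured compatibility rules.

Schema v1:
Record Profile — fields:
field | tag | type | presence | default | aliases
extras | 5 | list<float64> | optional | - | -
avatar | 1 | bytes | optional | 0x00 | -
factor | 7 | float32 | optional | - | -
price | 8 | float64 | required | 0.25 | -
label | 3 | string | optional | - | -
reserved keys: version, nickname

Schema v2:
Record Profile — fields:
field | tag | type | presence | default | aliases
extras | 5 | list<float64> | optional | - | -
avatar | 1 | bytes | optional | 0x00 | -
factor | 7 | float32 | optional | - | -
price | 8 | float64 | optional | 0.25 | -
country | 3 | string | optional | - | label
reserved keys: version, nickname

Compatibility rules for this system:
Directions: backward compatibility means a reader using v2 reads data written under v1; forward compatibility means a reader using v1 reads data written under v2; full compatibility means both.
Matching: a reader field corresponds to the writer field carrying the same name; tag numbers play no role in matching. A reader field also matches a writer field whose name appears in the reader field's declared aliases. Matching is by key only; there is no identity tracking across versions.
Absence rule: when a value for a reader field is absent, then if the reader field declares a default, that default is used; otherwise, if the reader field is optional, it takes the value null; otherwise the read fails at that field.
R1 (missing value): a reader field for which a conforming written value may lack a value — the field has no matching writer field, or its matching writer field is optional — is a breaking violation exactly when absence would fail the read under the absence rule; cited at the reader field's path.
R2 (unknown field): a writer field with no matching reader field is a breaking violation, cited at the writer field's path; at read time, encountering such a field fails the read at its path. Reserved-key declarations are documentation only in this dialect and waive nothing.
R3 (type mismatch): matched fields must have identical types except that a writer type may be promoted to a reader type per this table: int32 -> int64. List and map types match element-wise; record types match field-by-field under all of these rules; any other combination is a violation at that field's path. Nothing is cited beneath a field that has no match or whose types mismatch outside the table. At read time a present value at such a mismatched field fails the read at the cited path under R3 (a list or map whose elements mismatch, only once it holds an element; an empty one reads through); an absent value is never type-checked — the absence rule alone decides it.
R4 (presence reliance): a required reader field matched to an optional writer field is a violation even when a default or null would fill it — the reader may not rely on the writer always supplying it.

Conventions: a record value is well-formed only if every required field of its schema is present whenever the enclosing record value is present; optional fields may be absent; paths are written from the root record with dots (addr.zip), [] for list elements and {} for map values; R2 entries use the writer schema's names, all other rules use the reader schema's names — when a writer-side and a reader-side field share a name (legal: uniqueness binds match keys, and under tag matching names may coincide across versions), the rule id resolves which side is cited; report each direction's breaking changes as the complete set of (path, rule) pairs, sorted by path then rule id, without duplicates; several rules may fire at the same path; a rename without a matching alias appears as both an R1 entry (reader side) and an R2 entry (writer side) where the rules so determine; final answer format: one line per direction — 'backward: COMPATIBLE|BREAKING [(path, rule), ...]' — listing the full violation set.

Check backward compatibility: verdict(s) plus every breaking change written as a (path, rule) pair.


arrows below run writer -> reader for Profile
backward for Profile (reader v2, writer v1):
  list<float64> -> list<float64>, writer optional: extras aligns to extras
  bytes -> bytes, writer optional: avatar aligns to avatar
  float32 -> float32, writer optional: factor aligns to factor
  float64 -> float64, writer required: price aligns to price
  string -> string, writer optional: country aligns to label
  => backward verdict for Profile: COMPATIBLE, no violations
the other Profile changes do not affect what is asked:
  renamed field label to country in record Profile (alias label declared on the renamed field) -> matters only for Profile's forward compatibility — outside the asked direction
  field price in record Profile: required changed to optional -> matters only for Profile's forward compatibility — outside the asked direction

backward: COMPATIBLE []


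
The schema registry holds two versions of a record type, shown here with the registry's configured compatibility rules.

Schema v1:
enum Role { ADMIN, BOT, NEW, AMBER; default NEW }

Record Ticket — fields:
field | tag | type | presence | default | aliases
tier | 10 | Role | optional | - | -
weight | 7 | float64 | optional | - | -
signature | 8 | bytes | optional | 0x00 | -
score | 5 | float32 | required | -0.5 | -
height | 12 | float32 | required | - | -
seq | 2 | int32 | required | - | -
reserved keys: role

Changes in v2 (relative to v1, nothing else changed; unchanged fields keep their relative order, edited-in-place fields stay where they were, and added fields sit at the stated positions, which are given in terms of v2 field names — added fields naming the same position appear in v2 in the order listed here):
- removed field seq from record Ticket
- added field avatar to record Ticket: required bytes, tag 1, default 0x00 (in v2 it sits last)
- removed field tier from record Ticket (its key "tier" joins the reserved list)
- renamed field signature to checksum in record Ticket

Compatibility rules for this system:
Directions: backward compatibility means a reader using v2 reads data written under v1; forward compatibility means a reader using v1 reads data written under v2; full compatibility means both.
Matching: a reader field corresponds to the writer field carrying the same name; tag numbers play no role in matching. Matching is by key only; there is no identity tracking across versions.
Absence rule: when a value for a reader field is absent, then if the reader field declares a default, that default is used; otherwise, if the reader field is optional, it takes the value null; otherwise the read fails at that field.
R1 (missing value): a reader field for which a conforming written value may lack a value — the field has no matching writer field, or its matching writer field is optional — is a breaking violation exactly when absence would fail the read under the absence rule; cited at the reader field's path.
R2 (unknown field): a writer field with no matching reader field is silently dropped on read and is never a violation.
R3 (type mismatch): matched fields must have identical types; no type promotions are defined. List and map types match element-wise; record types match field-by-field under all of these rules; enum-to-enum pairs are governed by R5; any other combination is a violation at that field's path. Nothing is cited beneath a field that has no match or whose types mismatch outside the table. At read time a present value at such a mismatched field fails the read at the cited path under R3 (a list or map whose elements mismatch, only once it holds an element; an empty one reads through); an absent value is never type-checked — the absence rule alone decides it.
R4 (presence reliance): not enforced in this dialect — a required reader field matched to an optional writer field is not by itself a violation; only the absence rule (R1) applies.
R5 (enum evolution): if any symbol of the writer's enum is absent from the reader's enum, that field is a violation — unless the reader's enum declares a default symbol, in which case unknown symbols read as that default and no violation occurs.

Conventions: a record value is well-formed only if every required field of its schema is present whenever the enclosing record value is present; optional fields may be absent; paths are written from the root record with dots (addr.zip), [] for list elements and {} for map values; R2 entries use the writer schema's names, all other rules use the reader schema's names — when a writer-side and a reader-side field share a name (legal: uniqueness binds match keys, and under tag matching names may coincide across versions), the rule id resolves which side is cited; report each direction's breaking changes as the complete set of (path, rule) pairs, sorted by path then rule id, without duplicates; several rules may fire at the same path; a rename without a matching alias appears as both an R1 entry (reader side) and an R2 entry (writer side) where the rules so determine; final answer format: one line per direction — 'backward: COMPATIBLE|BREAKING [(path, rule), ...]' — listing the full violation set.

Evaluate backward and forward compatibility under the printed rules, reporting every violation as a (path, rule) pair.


in Ticket below, arrows point writer -> reader
backward on Ticket — v2 reading data written by v1:
  float64 -> float64, writer optional: weight aligns to weight
  no writer field matches reader checksum
  float32 -> float32, writer required: score aligns to score
  float32 -> float32, writer required: height aligns to height
  no writer field matches reader avatar
  writer field tier has no reader counterpart
  writer field signature has no reader counterpart
  writer field seq has no reader counterpart
  => backward: COMPATIBLE
forward on Ticket — v1 reading data written by v2:
  no writer field matches reader tier
  float64 -> float64, writer optional: weight aligns to weight
  no writer field matches reader signature
  float32 -> float32, writer required: score aligns to score
  float32 -> float32, writer required: height aligns to height
  no writer field matches reader seq
  writer field checksum has no reader counterpart
  writer field avatar has no reader counterpart
  breaking: (seq, R1)
  => forward verdict for Ticket: BREAKING, 1 violation(s)

backward: COMPATIBLE []; forward: BREAKING [(seq, R1)]
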